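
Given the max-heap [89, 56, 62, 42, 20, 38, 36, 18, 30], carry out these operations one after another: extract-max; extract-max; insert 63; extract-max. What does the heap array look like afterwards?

extract-max → returns 89:
  remove root 89; move last element 30 to root → [30, 56, 62, 42, 20, 38, 36, 18]
  30 vs larger child 62 at index 2, swap → [62, 56, 30, 42, 20, 38, 36, 18]
  30 vs larger child 38 at index 5, swap → [62, 56, 38, 42, 20, 30, 36, 18]
extract-max → returns 62:
  remove root 62; move last element 18 to root → [18, 56, 38, 42, 20, 30, 36]
  18 vs larger child 56 at index 1, swap → [56, 18, 38, 42, 20, 30, 36]
  18 vs larger child 42 at index 3, swap → [56, 42, 38, 18, 20, 30, 36]
insert 63:
  append 63 at index 7 → [56, 42, 38, 18, 20, 30, 36, 63]
  63 > parent 18 at index 3, swap → [56, 42, 38, 63, 20, 30, 36, 18]
  63 > parent 42 at index 1, swap → [56, 63, 38, 42, 20, 30, 36, 18]
  63 > parent 56 at index 0, swap → [63, 56, 38, 42, 20, 30, 36, 18]
extract-max → returns 63:
  remove root 63; move last element 18 to root → [18, 56, 38, 42, 20, 30, 36]
  18 vs larger child 56 at index 1, swap → [56, 18, 38, 42, 20, 30, 36]
  18 vs larger child 42 at index 3, swap → [56, 42, 38, 18, 20, 30, 36]

[56, 42, 38, 18, 20, 30, 36]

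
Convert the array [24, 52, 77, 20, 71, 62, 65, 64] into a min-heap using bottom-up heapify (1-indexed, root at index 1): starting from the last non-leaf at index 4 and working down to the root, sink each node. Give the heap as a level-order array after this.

[20, 24, 62, 52, 71, 77, 65, 64]

sift down from index 4: already satisfies heap property
sift down from index 3:
  77 vs smaller child 62 at index 6, swap → [24, 52, 62, 20, 71, 77, 65, 64]
sift down from index 2:
  52 vs smaller child 20 at index 4, swap → [24, 20, 62, 52, 71, 77, 65, 64]
sift down from index 1:
  24 vs smaller child 20 at index 2, swap → [20, 24, 62, 52, 71, 77, 65, 64]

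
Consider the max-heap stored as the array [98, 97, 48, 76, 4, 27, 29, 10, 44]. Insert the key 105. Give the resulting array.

append 105 at index 9 → [98, 97, 48, 76, 4, 27, 29, 10, 44, 105]
105 > parent 4 at index 4, swap → [98, 97, 48, 76, 105, 27, 29, 10, 44, 4]
105 > parent 97 at index 1, swap → [98, 105, 48, 76, 97, 27, 29, 10, 44, 4]
105 > parent 98 at index 0, swap → [105, 98, 48, 76, 97, 27, 29, 10, 44, 4]

[105, 98, 48, 76, 97, 27, 29, 10, 44, 4]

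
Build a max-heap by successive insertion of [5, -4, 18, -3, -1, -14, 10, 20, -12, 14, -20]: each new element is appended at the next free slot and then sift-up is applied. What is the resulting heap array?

[20, 18, 10, -1, 14, -14, 5, -4, -12, -3, -20]

Insert 5:
  append 5 at index 0 → [5] (no swap needed)
Insert -4:
  append -4 at index 1 → [5, -4] (no swap needed)
Insert 18:
  append 18 at index 2 → [5, -4, 18]
  18 > parent 5 at index 0, swap → [18, -4, 5]
Insert -3:
  append -3 at index 3 → [18, -4, 5, -3]
  -3 > parent -4 at index 1, swap → [18, -3, 5, -4]
Insert -1:
  append -1 at index 4 → [18, -3, 5, -4, -1]
  -1 > parent -3 at index 1, swap → [18, -1, 5, -4, -3]
Insert -14:
  append -14 at index 5 → [18, -1, 5, -4, -3, -14] (no swap needed)
Insert 10:
  append 10 at index 6 → [18, -1, 5, -4, -3, -14, 10]
  10 > parent 5 at index 2, swap → [18, -1, 10, -4, -3, -14, 5]
Insert 20:
  append 20 at index 7 → [18, -1, 10, -4, -3, -14, 5, 20]
  20 > parent -4 at index 3, swap → [18, -1, 10, 20, -3, -14, 5, -4]
  20 > parent -1 at index 1, swap → [18, 20, 10, -1, -3, -14, 5, -4]
  20 > parent 18 at index 0, swap → [20, 18, 10, -1, -3, -14, 5, -4]
Insert -12:
  append -12 at index 8 → [20, 18, 10, -1, -3, -14, 5, -4, -12] (no swap needed)
Insert 14:
  append 14 at index 9 → [20, 18, 10, -1, -3, -14, 5, -4, -12, 14]
  14 > parent -3 at index 4, swap → [20, 18, 10, -1, 14, -14, 5, -4, -12, -3]
Insert -20:
  append -20 at index 10 → [20, 18, 10, -1, 14, -14, 5, -4, -12, -3, -20] (no swap needed)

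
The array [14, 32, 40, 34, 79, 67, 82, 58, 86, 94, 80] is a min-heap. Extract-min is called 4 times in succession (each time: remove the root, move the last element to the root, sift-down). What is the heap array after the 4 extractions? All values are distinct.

extract-min #1 returns 14:
  remove root 14; move last element 80 to root → [80, 32, 40, 34, 79, 67, 82, 58, 86, 94]
  80 vs smaller child 32 at index 1, swap → [32, 80, 40, 34, 79, 67, 82, 58, 86, 94]
  80 vs smaller child 34 at index 3, swap → [32, 34, 40, 80, 79, 67, 82, 58, 86, 94]
  80 vs smaller child 58 at index 7, swap → [32, 34, 40, 58, 79, 67, 82, 80, 86, 94]
extract-min #2 returns 32:
  remove root 32; move last element 94 to root → [94, 34, 40, 58, 79, 67, 82, 80, 86]
  94 vs smaller child 34 at index 1, swap → [34, 94, 40, 58, 79, 67, 82, 80, 86]
  94 vs smaller child 58 at index 3, swap → [34, 58, 40, 94, 79, 67, 82, 80, 86]
  94 vs smaller child 80 at index 7, swap → [34, 58, 40, 80, 79, 67, 82, 94, 86]
extract-min #3 returns 34:
  remove root 34; move last element 86 to root → [86, 58, 40, 80, 79, 67, 82, 94]
  86 vs smaller child 40 at index 2, swap → [40, 58, 86, 80, 79, 67, 82, 94]
  86 vs smaller child 67 at index 5, swap → [40, 58, 67, 80, 79, 86, 82, 94]
extract-min #4 returns 40:
  remove root 40; move last element 94 to root → [94, 58, 67, 80, 79, 86, 82]
  94 vs smaller child 58 at index 1, swap → [58, 94, 67, 80, 79, 86, 82]
  94 vs smaller child 79 at index 4, swap → [58, 79, 67, 80, 94, 86, 82]

[58, 79, 67, 80, 94, 86, 82]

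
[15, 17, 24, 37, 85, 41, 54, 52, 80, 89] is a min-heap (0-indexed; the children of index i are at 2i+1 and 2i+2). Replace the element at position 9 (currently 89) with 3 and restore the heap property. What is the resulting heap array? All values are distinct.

set index 9 from 89 to 3 → [15, 17, 24, 37, 85, 41, 54, 52, 80, 3]
3 < parent 85 at index 4, swap → [15, 17, 24, 37, 3, 41, 54, 52, 80, 85]
3 < parent 17 at index 1, swap → [15, 3, 24, 37, 17, 41, 54, 52, 80, 85]
3 < parent 15 at index 0, swap → [3, 15, 24, 37, 17, 41, 54, 52, 80, 85]

[3, 15, 24, 37, 17, 41, 54, 52, 80, 85]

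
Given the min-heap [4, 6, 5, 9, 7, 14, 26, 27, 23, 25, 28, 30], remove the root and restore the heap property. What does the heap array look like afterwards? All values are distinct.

remove root 4; move last element 30 to root → [30, 6, 5, 9, 7, 14, 26, 27, 23, 25, 28]
30 vs smaller child 5 at index 2, swap → [5, 6, 30, 9, 7, 14, 26, 27, 23, 25, 28]
30 vs smaller child 14 at index 5, swap → [5, 6, 14, 9, 7, 30, 26, 27, 23, 25, 28]

[5, 6, 14, 9, 7, 30, 26, 27, 23, 25, 28]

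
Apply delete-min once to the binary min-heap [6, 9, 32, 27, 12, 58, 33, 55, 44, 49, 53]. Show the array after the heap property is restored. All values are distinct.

remove root 6; move last element 53 to root → [53, 9, 32, 27, 12, 58, 33, 55, 44, 49]
53 vs smaller child 9 at index 1, swap → [9, 53, 32, 27, 12, 58, 33, 55, 44, 49]
53 vs smaller child 12 at index 4, swap → [9, 12, 32, 27, 53, 58, 33, 55, 44, 49]
53 vs only child 49 at index 9, swap → [9, 12, 32, 27, 49, 58, 33, 55, 44, 53]

[9, 12, 32, 27, 49, 58, 33, 55, 44, 53]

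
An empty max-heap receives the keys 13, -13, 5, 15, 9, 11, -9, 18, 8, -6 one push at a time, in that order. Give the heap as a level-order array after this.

Insert 13:
  append 13 at index 0 → [13] (no swap needed)
Insert -13:
  append -13 at index 1 → [13, -13] (no swap needed)
Insert 5:
  append 5 at index 2 → [13, -13, 5] (no swap needed)
Insert 15:
  append 15 at index 3 → [13, -13, 5, 15]
  15 > parent -13 at index 1, swap → [13, 15, 5, -13]
  15 > parent 13 at index 0, swap → [15, 13, 5, -13]
Insert 9:
  append 9 at index 4 → [15, 13, 5, -13, 9] (no swap needed)
Insert 11:
  append 11 at index 5 → [15, 13, 5, -13, 9, 11]
  11 > parent 5 at index 2, swap → [15, 13, 11, -13, 9, 5]
Insert -9:
  append -9 at index 6 → [15, 13, 11, -13, 9, 5, -9] (no swap needed)
Insert 18:
  append 18 at index 7 → [15, 13, 11, -13, 9, 5, -9, 18]
  18 > parent -13 at index 3, swap → [15, 13, 11, 18, 9, 5, -9, -13]
  18 > parent 13 at index 1, swap → [15, 18, 11, 13, 9, 5, -9, -13]
  18 > parent 15 at index 0, swap → [18, 15, 11, 13, 9, 5, -9, -13]
Insert 8:
  append 8 at index 8 → [18, 15, 11, 13, 9, 5, -9, -13, 8] (no swap needed)
Insert -6:
  append -6 at index 9 → [18, 15, 11, 13, 9, 5, -9, -13, 8, -6] (no swap needed)

[18, 15, 11, 13, 9, 5, -9, -13, 8, -6]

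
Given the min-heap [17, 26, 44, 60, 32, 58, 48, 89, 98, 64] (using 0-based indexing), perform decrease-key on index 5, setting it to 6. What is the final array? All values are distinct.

set index 5 from 58 to 6 → [17, 26, 44, 60, 32, 6, 48, 89, 98, 64]
6 < parent 44 at index 2, swap → [17, 26, 6, 60, 32, 44, 48, 89, 98, 64]
6 < parent 17 at index 0, swap → [6, 26, 17, 60, 32, 44, 48, 89, 98, 64]

[6, 26, 17, 60, 32, 44, 48, 89, 98, 64]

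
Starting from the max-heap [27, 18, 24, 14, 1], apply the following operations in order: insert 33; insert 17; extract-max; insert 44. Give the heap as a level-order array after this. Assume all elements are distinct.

[44, 18, 27, 14, 1, 17, 24]

insert 33:
  append 33 at index 5 → [27, 18, 24, 14, 1, 33]
  33 > parent 24 at index 2, swap → [27, 18, 33, 14, 1, 24]
  33 > parent 27 at index 0, swap → [33, 18, 27, 14, 1, 24]
insert 17:
  append 17 at index 6 → [33, 18, 27, 14, 1, 24, 17] (no swap needed)
extract-max → returns 33:
  remove root 33; move last element 17 to root → [17, 18, 27, 14, 1, 24]
  17 vs larger child 27 at index 2, swap → [27, 18, 17, 14, 1, 24]
  17 vs only child 24 at index 5, swap → [27, 18, 24, 14, 1, 17]
insert 44:
  append 44 at index 6 → [27, 18, 24, 14, 1, 17, 44]
  44 > parent 24 at index 2, swap → [27, 18, 44, 14, 1, 17, 24]
  44 > parent 27 at index 0, swap → [44, 18, 27, 14, 1, 17, 24]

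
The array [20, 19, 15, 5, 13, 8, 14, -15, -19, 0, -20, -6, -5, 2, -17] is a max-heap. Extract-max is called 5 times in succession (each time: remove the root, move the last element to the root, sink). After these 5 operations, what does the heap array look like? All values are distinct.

[8, 5, 2, -6, 0, -5, -20, -15, -19, -17]

extract-max #1 returns 20:
  remove root 20; move last element -17 to root → [-17, 19, 15, 5, 13, 8, 14, -15, -19, 0, -20, -6, -5, 2]
  -17 vs larger child 19 at index 1, swap → [19, -17, 15, 5, 13, 8, 14, -15, -19, 0, -20, -6, -5, 2]
  -17 vs larger child 13 at index 4, swap → [19, 13, 15, 5, -17, 8, 14, -15, -19, 0, -20, -6, -5, 2]
  -17 vs larger child 0 at index 9, swap → [19, 13, 15, 5, 0, 8, 14, -15, -19, -17, -20, -6, -5, 2]
extract-max #2 returns 19:
  remove root 19; move last element 2 to root → [2, 13, 15, 5, 0, 8, 14, -15, -19, -17, -20, -6, -5]
  2 vs larger child 15 at index 2, swap → [15, 13, 2, 5, 0, 8, 14, -15, -19, -17, -20, -6, -5]
  2 vs larger child 14 at index 6, swap → [15, 13, 14, 5, 0, 8, 2, -15, -19, -17, -20, -6, -5]
extract-max #3 returns 15:
  remove root 15; move last element -5 to root → [-5, 13, 14, 5, 0, 8, 2, -15, -19, -17, -20, -6]
  -5 vs larger child 14 at index 2, swap → [14, 13, -5, 5, 0, 8, 2, -15, -19, -17, -20, -6]
  -5 vs larger child 8 at index 5, swap → [14, 13, 8, 5, 0, -5, 2, -15, -19, -17, -20, -6]
extract-max #4 returns 14:
  remove root 14; move last element -6 to root → [-6, 13, 8, 5, 0, -5, 2, -15, -19, -17, -20]
  -6 vs larger child 13 at index 1, swap → [13, -6, 8, 5, 0, -5, 2, -15, -19, -17, -20]
  -6 vs larger child 5 at index 3, swap → [13, 5, 8, -6, 0, -5, 2, -15, -19, -17, -20]
extract-max #5 returns 13:
  remove root 13; move last element -20 to root → [-20, 5, 8, -6, 0, -5, 2, -15, -19, -17]
  -20 vs larger child 8 at index 2, swap → [8, 5, -20, -6, 0, -5, 2, -15, -19, -17]
  -20 vs larger child 2 at index 6, swap → [8, 5, 2, -6, 0, -5, -20, -15, -19, -17]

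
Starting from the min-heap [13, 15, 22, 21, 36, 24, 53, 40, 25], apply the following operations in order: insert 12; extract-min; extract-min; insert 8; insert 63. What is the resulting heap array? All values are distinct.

insert 12:
  append 12 at index 9 → [13, 15, 22, 21, 36, 24, 53, 40, 25, 12]
  12 < parent 36 at index 4, swap → [13, 15, 22, 21, 12, 24, 53, 40, 25, 36]
  12 < parent 15 at index 1, swap → [13, 12, 22, 21, 15, 24, 53, 40, 25, 36]
  12 < parent 13 at index 0, swap → [12, 13, 22, 21, 15, 24, 53, 40, 25, 36]
extract-min → returns 12:
  remove root 12; move last element 36 to root → [36, 13, 22, 21, 15, 24, 53, 40, 25]
  36 vs smaller child 13 at index 1, swap → [13, 36, 22, 21, 15, 24, 53, 40, 25]
  36 vs smaller child 15 at index 4, swap → [13, 15, 22, 21, 36, 24, 53, 40, 25]
extract-min → returns 13:
  remove root 13; move last element 25 to root → [25, 15, 22, 21, 36, 24, 53, 40]
  25 vs smaller child 15 at index 1, swap → [15, 25, 22, 21, 36, 24, 53, 40]
  25 vs smaller child 21 at index 3, swap → [15, 21, 22, 25, 36, 24, 53, 40]
insert 8:
  append 8 at index 8 → [15, 21, 22, 25, 36, 24, 53, 40, 8]
  8 < parent 25 at index 3, swap → [15, 21, 22, 8, 36, 24, 53, 40, 25]
  8 < parent 21 at index 1, swap → [15, 8, 22, 21, 36, 24, 53, 40, 25]
  8 < parent 15 at index 0, swap → [8, 15, 22, 21, 36, 24, 53, 40, 25]
insert 63:
  append 63 at index 9 → [8, 15, 22, 21, 36, 24, 53, 40, 25, 63] (no swap needed)

[8, 15, 22, 21, 36, 24, 53, 40, 25, 63]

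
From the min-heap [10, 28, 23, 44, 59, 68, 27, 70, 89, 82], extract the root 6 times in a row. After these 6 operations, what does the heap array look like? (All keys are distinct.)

[68, 70, 82, 89]

extract-min #1 returns 10:
  remove root 10; move last element 82 to root → [82, 28, 23, 44, 59, 68, 27, 70, 89]
  82 vs smaller child 23 at index 2, swap → [23, 28, 82, 44, 59, 68, 27, 70, 89]
  82 vs smaller child 27 at index 6, swap → [23, 28, 27, 44, 59, 68, 82, 70, 89]
extract-min #2 returns 23:
  remove root 23; move last element 89 to root → [89, 28, 27, 44, 59, 68, 82, 70]
  89 vs smaller child 27 at index 2, swap → [27, 28, 89, 44, 59, 68, 82, 70]
  89 vs smaller child 68 at index 5, swap → [27, 28, 68, 44, 59, 89, 82, 70]
extract-min #3 returns 27:
  remove root 27; move last element 70 to root → [70, 28, 68, 44, 59, 89, 82]
  70 vs smaller child 28 at index 1, swap → [28, 70, 68, 44, 59, 89, 82]
  70 vs smaller child 44 at index 3, swap → [28, 44, 68, 70, 59, 89, 82]
extract-min #4 returns 28:
  remove root 28; move last element 82 to root → [82, 44, 68, 70, 59, 89]
  82 vs smaller child 44 at index 1, swap → [44, 82, 68, 70, 59, 89]
  82 vs smaller child 59 at index 4, swap → [44, 59, 68, 70, 82, 89]
extract-min #5 returns 44:
  remove root 44; move last element 89 to root → [89, 59, 68, 70, 82]
  89 vs smaller child 59 at index 1, swap → [59, 89, 68, 70, 82]
  89 vs smaller child 70 at index 3, swap → [59, 70, 68, 89, 82]
extract-min #6 returns 59:
  remove root 59; move last element 82 to root → [82, 70, 68, 89]
  82 vs smaller child 68 at index 2, swap → [68, 70, 82, 89]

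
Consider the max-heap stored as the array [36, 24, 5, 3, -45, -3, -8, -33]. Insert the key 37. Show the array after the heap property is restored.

append 37 at index 8 → [36, 24, 5, 3, -45, -3, -8, -33, 37]
37 > parent 3 at index 3, swap → [36, 24, 5, 37, -45, -3, -8, -33, 3]
37 > parent 24 at index 1, swap → [36, 37, 5, 24, -45, -3, -8, -33, 3]
37 > parent 36 at index 0, swap → [37, 36, 5, 24, -45, -3, -8, -33, 3]

[37, 36, 5, 24, -45, -3, -8, -33, 3]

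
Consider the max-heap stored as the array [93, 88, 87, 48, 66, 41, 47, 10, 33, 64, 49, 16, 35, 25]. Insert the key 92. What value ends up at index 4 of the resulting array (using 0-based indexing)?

66

append 92 at index 14 → [93, 88, 87, 48, 66, 41, 47, 10, 33, 64, 49, 16, 35, 25, 92]
92 > parent 47 at index 6, swap → [93, 88, 87, 48, 66, 41, 92, 10, 33, 64, 49, 16, 35, 25, 47]
92 > parent 87 at index 2, swap → [93, 88, 92, 48, 66, 41, 87, 10, 33, 64, 49, 16, 35, 25, 47]
resulting array: [93, 88, 92, 48, 66, 41, 87, 10, 33, 64, 49, 16, 35, 25, 47]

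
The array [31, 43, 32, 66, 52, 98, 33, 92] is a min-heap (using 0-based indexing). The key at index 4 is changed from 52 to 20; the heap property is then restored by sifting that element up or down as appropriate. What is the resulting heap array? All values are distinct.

[20, 31, 32, 66, 43, 98, 33, 92]

set index 4 from 52 to 20 → [31, 43, 32, 66, 20, 98, 33, 92]
20 < parent 43 at index 1, swap → [31, 20, 32, 66, 43, 98, 33, 92]
20 < parent 31 at index 0, swap → [20, 31, 32, 66, 43, 98, 33, 92]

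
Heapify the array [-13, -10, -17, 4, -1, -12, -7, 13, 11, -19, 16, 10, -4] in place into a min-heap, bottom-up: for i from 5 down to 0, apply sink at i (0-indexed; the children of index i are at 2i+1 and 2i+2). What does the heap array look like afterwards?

[-19, -13, -17, 4, -10, -12, -7, 13, 11, -1, 16, 10, -4]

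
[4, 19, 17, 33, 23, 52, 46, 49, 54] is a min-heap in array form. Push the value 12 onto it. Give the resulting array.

[4, 12, 17, 33, 19, 52, 46, 49, 54, 23]

append 12 at index 9 → [4, 19, 17, 33, 23, 52, 46, 49, 54, 12]
12 < parent 23 at index 4, swap → [4, 19, 17, 33, 12, 52, 46, 49, 54, 23]
12 < parent 19 at index 1, swap → [4, 12, 17, 33, 19, 52, 46, 49, 54, 23]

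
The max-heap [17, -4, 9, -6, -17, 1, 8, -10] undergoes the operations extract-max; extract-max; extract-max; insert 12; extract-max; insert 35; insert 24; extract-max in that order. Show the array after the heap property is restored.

[24, -4, 1, -6, -17, -10]

extract-max → returns 17:
  remove root 17; move last element -10 to root → [-10, -4, 9, -6, -17, 1, 8]
  -10 vs larger child 9 at index 2, swap → [9, -4, -10, -6, -17, 1, 8]
  -10 vs larger child 8 at index 6, swap → [9, -4, 8, -6, -17, 1, -10]
extract-max → returns 9:
  remove root 9; move last element -10 to root → [-10, -4, 8, -6, -17, 1]
  -10 vs larger child 8 at index 2, swap → [8, -4, -10, -6, -17, 1]
  -10 vs only child 1 at index 5, swap → [8, -4, 1, -6, -17, -10]
extract-max → returns 8:
  remove root 8; move last element -10 to root → [-10, -4, 1, -6, -17]
  -10 vs larger child 1 at index 2, swap → [1, -4, -10, -6, -17]
insert 12:
  append 12 at index 5 → [1, -4, -10, -6, -17, 12]
  12 > parent -10 at index 2, swap → [1, -4, 12, -6, -17, -10]
  12 > parent 1 at index 0, swap → [12, -4, 1, -6, -17, -10]
extract-max → returns 12:
  remove root 12; move last element -10 to root → [-10, -4, 1, -6, -17]
  -10 vs larger child 1 at index 2, swap → [1, -4, -10, -6, -17]
insert 35:
  append 35 at index 5 → [1, -4, -10, -6, -17, 35]
  35 > parent -10 at index 2, swap → [1, -4, 35, -6, -17, -10]
  35 > parent 1 at index 0, swap → [35, -4, 1, -6, -17, -10]
insert 24:
  append 24 at index 6 → [35, -4, 1, -6, -17, -10, 24]
  24 > parent 1 at index 2, swap → [35, -4, 24, -6, -17, -10, 1]
extract-max → returns 35:
  remove root 35; move last element 1 to root → [1, -4, 24, -6, -17, -10]
  1 vs larger child 24 at index 2, swap → [24, -4, 1, -6, -17, -10]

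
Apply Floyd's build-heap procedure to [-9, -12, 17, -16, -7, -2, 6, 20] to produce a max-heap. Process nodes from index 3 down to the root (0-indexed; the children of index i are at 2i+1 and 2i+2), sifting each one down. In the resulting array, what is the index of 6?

6

sift down from index 3:
  -16 vs only child 20 at index 7, swap → [-9, -12, 17, 20, -7, -2, 6, -16]
sift down from index 2: already satisfies heap property
sift down from index 1:
  -12 vs larger child 20 at index 3, swap → [-9, 20, 17, -12, -7, -2, 6, -16]
sift down from index 0:
  -9 vs larger child 20 at index 1, swap → [20, -9, 17, -12, -7, -2, 6, -16]
  -9 vs larger child -7 at index 4, swap → [20, -7, 17, -12, -9, -2, 6, -16]
resulting array: [20, -7, 17, -12, -9, -2, 6, -16]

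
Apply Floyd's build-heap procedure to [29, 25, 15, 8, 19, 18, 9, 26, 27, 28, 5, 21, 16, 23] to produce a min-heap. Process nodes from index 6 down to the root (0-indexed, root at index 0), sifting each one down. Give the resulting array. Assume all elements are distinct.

[5, 8, 9, 26, 19, 16, 15, 29, 27, 28, 25, 21, 18, 23]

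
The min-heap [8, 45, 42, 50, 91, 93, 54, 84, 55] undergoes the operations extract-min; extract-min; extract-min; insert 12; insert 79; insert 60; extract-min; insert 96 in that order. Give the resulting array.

[50, 55, 54, 60, 91, 93, 79, 84, 96]

extract-min → returns 8:
  remove root 8; move last element 55 to root → [55, 45, 42, 50, 91, 93, 54, 84]
  55 vs smaller child 42 at index 2, swap → [42, 45, 55, 50, 91, 93, 54, 84]
  55 vs smaller child 54 at index 6, swap → [42, 45, 54, 50, 91, 93, 55, 84]
extract-min → returns 42:
  remove root 42; move last element 84 to root → [84, 45, 54, 50, 91, 93, 55]
  84 vs smaller child 45 at index 1, swap → [45, 84, 54, 50, 91, 93, 55]
  84 vs smaller child 50 at index 3, swap → [45, 50, 54, 84, 91, 93, 55]
extract-min → returns 45:
  remove root 45; move last element 55 to root → [55, 50, 54, 84, 91, 93]
  55 vs smaller child 50 at index 1, swap → [50, 55, 54, 84, 91, 93]
insert 12:
  append 12 at index 6 → [50, 55, 54, 84, 91, 93, 12]
  12 < parent 54 at index 2, swap → [50, 55, 12, 84, 91, 93, 54]
  12 < parent 50 at index 0, swap → [12, 55, 50, 84, 91, 93, 54]
insert 79:
  append 79 at index 7 → [12, 55, 50, 84, 91, 93, 54, 79]
  79 < parent 84 at index 3, swap → [12, 55, 50, 79, 91, 93, 54, 84]
insert 60:
  append 60 at index 8 → [12, 55, 50, 79, 91, 93, 54, 84, 60]
  60 < parent 79 at index 3, swap → [12, 55, 50, 60, 91, 93, 54, 84, 79]
extract-min → returns 12:
  remove root 12; move last element 79 to root → [79, 55, 50, 60, 91, 93, 54, 84]
  79 vs smaller child 50 at index 2, swap → [50, 55, 79, 60, 91, 93, 54, 84]
  79 vs smaller child 54 at index 6, swap → [50, 55, 54, 60, 91, 93, 79, 84]
insert 96:
  append 96 at index 8 → [50, 55, 54, 60, 91, 93, 79, 84, 96] (no swap needed)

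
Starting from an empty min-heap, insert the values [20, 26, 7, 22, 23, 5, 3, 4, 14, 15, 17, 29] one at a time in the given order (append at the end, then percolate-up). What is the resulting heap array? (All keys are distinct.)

Insert 20:
  append 20 at index 0 → [20] (no swap needed)
Insert 26:
  append 26 at index 1 → [20, 26] (no swap needed)
Insert 7:
  append 7 at index 2 → [20, 26, 7]
  7 < parent 20 at index 0, swap → [7, 26, 20]
Insert 22:
  append 22 at index 3 → [7, 26, 20, 22]
  22 < parent 26 at index 1, swap → [7, 22, 20, 26]
Insert 23:
  append 23 at index 4 → [7, 22, 20, 26, 23] (no swap needed)
Insert 5:
  append 5 at index 5 → [7, 22, 20, 26, 23, 5]
  5 < parent 20 at index 2, swap → [7, 22, 5, 26, 23, 20]
  5 < parent 7 at index 0, swap → [5, 22, 7, 26, 23, 20]
Insert 3:
  append 3 at index 6 → [5, 22, 7, 26, 23, 20, 3]
  3 < parent 7 at index 2, swap → [5, 22, 3, 26, 23, 20, 7]
  3 < parent 5 at index 0, swap → [3, 22, 5, 26, 23, 20, 7]
Insert 4:
  append 4 at index 7 → [3, 22, 5, 26, 23, 20, 7, 4]
  4 < parent 26 at index 3, swap → [3, 22, 5, 4, 23, 20, 7, 26]
  4 < parent 22 at index 1, swap → [3, 4, 5, 22, 23, 20, 7, 26]
Insert 14:
  append 14 at index 8 → [3, 4, 5, 22, 23, 20, 7, 26, 14]
  14 < parent 22 at index 3, swap → [3, 4, 5, 14, 23, 20, 7, 26, 22]
Insert 15:
  append 15 at index 9 → [3, 4, 5, 14, 23, 20, 7, 26, 22, 15]
  15 < parent 23 at index 4, swap → [3, 4, 5, 14, 15, 20, 7, 26, 22, 23]
Insert 17:
  append 17 at index 10 → [3, 4, 5, 14, 15, 20, 7, 26, 22, 23, 17] (no swap needed)
Insert 29:
  append 29 at index 11 → [3, 4, 5, 14, 15, 20, 7, 26, 22, 23, 17, 29] (no swap needed)

[3, 4, 5, 14, 15, 20, 7, 26, 22, 23, 17, 29]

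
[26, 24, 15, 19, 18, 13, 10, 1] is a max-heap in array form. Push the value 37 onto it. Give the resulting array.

append 37 at index 8 → [26, 24, 15, 19, 18, 13, 10, 1, 37]
37 > parent 19 at index 3, swap → [26, 24, 15, 37, 18, 13, 10, 1, 19]
37 > parent 24 at index 1, swap → [26, 37, 15, 24, 18, 13, 10, 1, 19]
37 > parent 26 at index 0, swap → [37, 26, 15, 24, 18, 13, 10, 1, 19]

[37, 26, 15, 24, 18, 13, 10, 1, 19]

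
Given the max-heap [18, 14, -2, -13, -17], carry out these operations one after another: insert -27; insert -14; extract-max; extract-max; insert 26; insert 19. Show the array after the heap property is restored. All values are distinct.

[26, -13, 19, -14, -17, -27, -2]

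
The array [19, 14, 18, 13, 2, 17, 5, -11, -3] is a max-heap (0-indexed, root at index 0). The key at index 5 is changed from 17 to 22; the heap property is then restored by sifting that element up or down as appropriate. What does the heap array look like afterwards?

[22, 14, 19, 13, 2, 18, 5, -11, -3]

set index 5 from 17 to 22 → [19, 14, 18, 13, 2, 22, 5, -11, -3]
22 > parent 18 at index 2, swap → [19, 14, 22, 13, 2, 18, 5, -11, -3]
22 > parent 19 at index 0, swap → [22, 14, 19, 13, 2, 18, 5, -11, -3]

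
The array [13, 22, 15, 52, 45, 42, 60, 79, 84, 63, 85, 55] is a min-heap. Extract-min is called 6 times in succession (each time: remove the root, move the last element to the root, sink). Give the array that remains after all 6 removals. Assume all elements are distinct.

extract-min #1 returns 13:
  remove root 13; move last element 55 to root → [55, 22, 15, 52, 45, 42, 60, 79, 84, 63, 85]
  55 vs smaller child 15 at index 2, swap → [15, 22, 55, 52, 45, 42, 60, 79, 84, 63, 85]
  55 vs smaller child 42 at index 5, swap → [15, 22, 42, 52, 45, 55, 60, 79, 84, 63, 85]
extract-min #2 returns 15:
  remove root 15; move last element 85 to root → [85, 22, 42, 52, 45, 55, 60, 79, 84, 63]
  85 vs smaller child 22 at index 1, swap → [22, 85, 42, 52, 45, 55, 60, 79, 84, 63]
  85 vs smaller child 45 at index 4, swap → [22, 45, 42, 52, 85, 55, 60, 79, 84, 63]
  85 vs only child 63 at index 9, swap → [22, 45, 42, 52, 63, 55, 60, 79, 84, 85]
extract-min #3 returns 22:
  remove root 22; move last element 85 to root → [85, 45, 42, 52, 63, 55, 60, 79, 84]
  85 vs smaller child 42 at index 2, swap → [42, 45, 85, 52, 63, 55, 60, 79, 84]
  85 vs smaller child 55 at index 5, swap → [42, 45, 55, 52, 63, 85, 60, 79, 84]
extract-min #4 returns 42:
  remove root 42; move last element 84 to root → [84, 45, 55, 52, 63, 85, 60, 79]
  84 vs smaller child 45 at index 1, swap → [45, 84, 55, 52, 63, 85, 60, 79]
  84 vs smaller child 52 at index 3, swap → [45, 52, 55, 84, 63, 85, 60, 79]
  84 vs only child 79 at index 7, swap → [45, 52, 55, 79, 63, 85, 60, 84]
extract-min #5 returns 45:
  remove root 45; move last element 84 to root → [84, 52, 55, 79, 63, 85, 60]
  84 vs smaller child 52 at index 1, swap → [52, 84, 55, 79, 63, 85, 60]
  84 vs smaller child 63 at index 4, swap → [52, 63, 55, 79, 84, 85, 60]
extract-min #6 returns 52:
  remove root 52; move last element 60 to root → [60, 63, 55, 79, 84, 85]
  60 vs smaller child 55 at index 2, swap → [55, 63, 60, 79, 84, 85]

[55, 63, 60, 79, 84, 85]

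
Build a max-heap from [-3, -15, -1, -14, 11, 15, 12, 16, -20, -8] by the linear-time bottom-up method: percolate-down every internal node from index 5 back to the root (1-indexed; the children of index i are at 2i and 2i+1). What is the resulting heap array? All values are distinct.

[16, 11, 15, -14, -3, -1, 12, -15, -20, -8]

sift down from index 5: already satisfies heap property
sift down from index 4:
  -14 vs larger child 16 at index 8, swap → [-3, -15, -1, 16, 11, 15, 12, -14, -20, -8]
sift down from index 3:
  -1 vs larger child 15 at index 6, swap → [-3, -15, 15, 16, 11, -1, 12, -14, -20, -8]
sift down from index 2:
  -15 vs larger child 16 at index 4, swap → [-3, 16, 15, -15, 11, -1, 12, -14, -20, -8]
  -15 vs larger child -14 at index 8, swap → [-3, 16, 15, -14, 11, -1, 12, -15, -20, -8]
sift down from index 1:
  -3 vs larger child 16 at index 2, swap → [16, -3, 15, -14, 11, -1, 12, -15, -20, -8]
  -3 vs larger child 11 at index 5, swap → [16, 11, 15, -14, -3, -1, 12, -15, -20, -8]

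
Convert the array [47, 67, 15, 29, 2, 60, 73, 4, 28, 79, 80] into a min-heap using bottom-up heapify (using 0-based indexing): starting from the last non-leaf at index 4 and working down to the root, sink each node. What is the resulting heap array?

sift down from index 4: already satisfies heap property
sift down from index 3:
  29 vs smaller child 4 at index 7, swap → [47, 67, 15, 4, 2, 60, 73, 29, 28, 79, 80]
sift down from index 2: already satisfies heap property
sift down from index 1:
  67 vs smaller child 2 at index 4, swap → [47, 2, 15, 4, 67, 60, 73, 29, 28, 79, 80]
sift down from index 0:
  47 vs smaller child 2 at index 1, swap → [2, 47, 15, 4, 67, 60, 73, 29, 28, 79, 80]
  47 vs smaller child 4 at index 3, swap → [2, 4, 15, 47, 67, 60, 73, 29, 28, 79, 80]
  47 vs smaller child 28 at index 8, swap → [2, 4, 15, 28, 67, 60, 73, 29, 47, 79, 80]

[2, 4, 15, 28, 67, 60, 73, 29, 47, 79, 80]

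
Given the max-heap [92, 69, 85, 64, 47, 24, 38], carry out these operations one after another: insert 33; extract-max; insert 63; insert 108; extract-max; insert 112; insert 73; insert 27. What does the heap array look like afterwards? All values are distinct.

[112, 85, 38, 69, 73, 24, 33, 63, 64, 47, 27]

insert 33:
  append 33 at index 7 → [92, 69, 85, 64, 47, 24, 38, 33] (no swap needed)
extract-max → returns 92:
  remove root 92; move last element 33 to root → [33, 69, 85, 64, 47, 24, 38]
  33 vs larger child 85 at index 2, swap → [85, 69, 33, 64, 47, 24, 38]
  33 vs larger child 38 at index 6, swap → [85, 69, 38, 64, 47, 24, 33]
insert 63:
  append 63 at index 7 → [85, 69, 38, 64, 47, 24, 33, 63] (no swap needed)
insert 108:
  append 108 at index 8 → [85, 69, 38, 64, 47, 24, 33, 63, 108]
  108 > parent 64 at index 3, swap → [85, 69, 38, 108, 47, 24, 33, 63, 64]
  108 > parent 69 at index 1, swap → [85, 108, 38, 69, 47, 24, 33, 63, 64]
  108 > parent 85 at index 0, swap → [108, 85, 38, 69, 47, 24, 33, 63, 64]
extract-max → returns 108:
  remove root 108; move last element 64 to root → [64, 85, 38, 69, 47, 24, 33, 63]
  64 vs larger child 85 at index 1, swap → [85, 64, 38, 69, 47, 24, 33, 63]
  64 vs larger child 69 at index 3, swap → [85, 69, 38, 64, 47, 24, 33, 63]
insert 112:
  append 112 at index 8 → [85, 69, 38, 64, 47, 24, 33, 63, 112]
  112 > parent 64 at index 3, swap → [85, 69, 38, 112, 47, 24, 33, 63, 64]
  112 > parent 69 at index 1, swap → [85, 112, 38, 69, 47, 24, 33, 63, 64]
  112 > parent 85 at index 0, swap → [112, 85, 38, 69, 47, 24, 33, 63, 64]
insert 73:
  append 73 at index 9 → [112, 85, 38, 69, 47, 24, 33, 63, 64, 73]
  73 > parent 47 at index 4, swap → [112, 85, 38, 69, 73, 24, 33, 63, 64, 47]
insert 27:
  append 27 at index 10 → [112, 85, 38, 69, 73, 24, 33, 63, 64, 47, 27] (no swap needed)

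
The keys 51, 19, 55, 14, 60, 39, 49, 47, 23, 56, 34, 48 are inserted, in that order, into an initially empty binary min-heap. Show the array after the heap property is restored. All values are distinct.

Insert 51:
  append 51 at index 0 → [51] (no swap needed)
Insert 19:
  append 19 at index 1 → [51, 19]
  19 < parent 51 at index 0, swap → [19, 51]
Insert 55:
  append 55 at index 2 → [19, 51, 55] (no swap needed)
Insert 14:
  append 14 at index 3 → [19, 51, 55, 14]
  14 < parent 51 at index 1, swap → [19, 14, 55, 51]
  14 < parent 19 at index 0, swap → [14, 19, 55, 51]
Insert 60:
  append 60 at index 4 → [14, 19, 55, 51, 60] (no swap needed)
Insert 39:
  append 39 at index 5 → [14, 19, 55, 51, 60, 39]
  39 < parent 55 at index 2, swap → [14, 19, 39, 51, 60, 55]
Insert 49:
  append 49 at index 6 → [14, 19, 39, 51, 60, 55, 49] (no swap needed)
Insert 47:
  append 47 at index 7 → [14, 19, 39, 51, 60, 55, 49, 47]
  47 < parent 51 at index 3, swap → [14, 19, 39, 47, 60, 55, 49, 51]
Insert 23:
  append 23 at index 8 → [14, 19, 39, 47, 60, 55, 49, 51, 23]
  23 < parent 47 at index 3, swap → [14, 19, 39, 23, 60, 55, 49, 51, 47]
Insert 56:
  append 56 at index 9 → [14, 19, 39, 23, 60, 55, 49, 51, 47, 56]
  56 < parent 60 at index 4, swap → [14, 19, 39, 23, 56, 55, 49, 51, 47, 60]
Insert 34:
  append 34 at index 10 → [14, 19, 39, 23, 56, 55, 49, 51, 47, 60, 34]
  34 < parent 56 at index 4, swap → [14, 19, 39, 23, 34, 55, 49, 51, 47, 60, 56]
Insert 48:
  append 48 at index 11 → [14, 19, 39, 23, 34, 55, 49, 51, 47, 60, 56, 48]
  48 < parent 55 at index 5, swap → [14, 19, 39, 23, 34, 48, 49, 51, 47, 60, 56, 55]

[14, 19, 39, 23, 34, 48, 49, 51, 47, 60, 56, 55]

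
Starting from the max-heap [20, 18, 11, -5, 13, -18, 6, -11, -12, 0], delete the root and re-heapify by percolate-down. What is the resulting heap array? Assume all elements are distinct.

remove root 20; move last element 0 to root → [0, 18, 11, -5, 13, -18, 6, -11, -12]
0 vs larger child 18 at index 1, swap → [18, 0, 11, -5, 13, -18, 6, -11, -12]
0 vs larger child 13 at index 4, swap → [18, 13, 11, -5, 0, -18, 6, -11, -12]

[18, 13, 11, -5, 0, -18, 6, -11, -12]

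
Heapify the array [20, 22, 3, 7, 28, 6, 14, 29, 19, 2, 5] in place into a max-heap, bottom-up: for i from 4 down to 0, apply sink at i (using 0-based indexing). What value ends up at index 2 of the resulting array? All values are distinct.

sift down from index 4: already satisfies heap property
sift down from index 3:
  7 vs larger child 29 at index 7, swap → [20, 22, 3, 29, 28, 6, 14, 7, 19, 2, 5]
sift down from index 2:
  3 vs larger child 14 at index 6, swap → [20, 22, 14, 29, 28, 6, 3, 7, 19, 2, 5]
sift down from index 1:
  22 vs larger child 29 at index 3, swap → [20, 29, 14, 22, 28, 6, 3, 7, 19, 2, 5]
sift down from index 0:
  20 vs larger child 29 at index 1, swap → [29, 20, 14, 22, 28, 6, 3, 7, 19, 2, 5]
  20 vs larger child 28 at index 4, swap → [29, 28, 14, 22, 20, 6, 3, 7, 19, 2, 5]
resulting array: [29, 28, 14, 22, 20, 6, 3, 7, 19, 2, 5]

14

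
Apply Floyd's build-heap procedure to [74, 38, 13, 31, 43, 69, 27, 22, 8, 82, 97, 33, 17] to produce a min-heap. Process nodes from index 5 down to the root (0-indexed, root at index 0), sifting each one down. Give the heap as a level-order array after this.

[8, 22, 13, 31, 43, 17, 27, 38, 74, 82, 97, 33, 69]

sift down from index 5:
  69 vs smaller child 17 at index 12, swap → [74, 38, 13, 31, 43, 17, 27, 22, 8, 82, 97, 33, 69]
sift down from index 4: already satisfies heap property
sift down from index 3:
  31 vs smaller child 8 at index 8, swap → [74, 38, 13, 8, 43, 17, 27, 22, 31, 82, 97, 33, 69]
sift down from index 2: already satisfies heap property
sift down from index 1:
  38 vs smaller child 8 at index 3, swap → [74, 8, 13, 38, 43, 17, 27, 22, 31, 82, 97, 33, 69]
  38 vs smaller child 22 at index 7, swap → [74, 8, 13, 22, 43, 17, 27, 38, 31, 82, 97, 33, 69]
sift down from index 0:
  74 vs smaller child 8 at index 1, swap → [8, 74, 13, 22, 43, 17, 27, 38, 31, 82, 97, 33, 69]
  74 vs smaller child 22 at index 3, swap → [8, 22, 13, 74, 43, 17, 27, 38, 31, 82, 97, 33, 69]
  74 vs smaller child 31 at index 8, swap → [8, 22, 13, 31, 43, 17, 27, 38, 74, 82, 97, 33, 69]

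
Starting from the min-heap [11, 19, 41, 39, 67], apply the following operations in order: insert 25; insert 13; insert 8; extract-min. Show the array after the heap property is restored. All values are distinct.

insert 25:
  append 25 at index 5 → [11, 19, 41, 39, 67, 25]
  25 < parent 41 at index 2, swap → [11, 19, 25, 39, 67, 41]
insert 13:
  append 13 at index 6 → [11, 19, 25, 39, 67, 41, 13]
  13 < parent 25 at index 2, swap → [11, 19, 13, 39, 67, 41, 25]
insert 8:
  append 8 at index 7 → [11, 19, 13, 39, 67, 41, 25, 8]
  8 < parent 39 at index 3, swap → [11, 19, 13, 8, 67, 41, 25, 39]
  8 < parent 19 at index 1, swap → [11, 8, 13, 19, 67, 41, 25, 39]
  8 < parent 11 at index 0, swap → [8, 11, 13, 19, 67, 41, 25, 39]
extract-min → returns 8:
  remove root 8; move last element 39 to root → [39, 11, 13, 19, 67, 41, 25]
  39 vs smaller child 11 at index 1, swap → [11, 39, 13, 19, 67, 41, 25]
  39 vs smaller child 19 at index 3, swap → [11, 19, 13, 39, 67, 41, 25]

[11, 19, 13, 39, 67, 41, 25]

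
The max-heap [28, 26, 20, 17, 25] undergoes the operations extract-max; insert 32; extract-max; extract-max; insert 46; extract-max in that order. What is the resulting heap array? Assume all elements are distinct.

extract-max → returns 28:
  remove root 28; move last element 25 to root → [25, 26, 20, 17]
  25 vs larger child 26 at index 1, swap → [26, 25, 20, 17]
insert 32:
  append 32 at index 4 → [26, 25, 20, 17, 32]
  32 > parent 25 at index 1, swap → [26, 32, 20, 17, 25]
  32 > parent 26 at index 0, swap → [32, 26, 20, 17, 25]
extract-max → returns 32:
  remove root 32; move last element 25 to root → [25, 26, 20, 17]
  25 vs larger child 26 at index 1, swap → [26, 25, 20, 17]
extract-max → returns 26:
  remove root 26; move last element 17 to root → [17, 25, 20]
  17 vs larger child 25 at index 1, swap → [25, 17, 20]
insert 46:
  append 46 at index 3 → [25, 17, 20, 46]
  46 > parent 17 at index 1, swap → [25, 46, 20, 17]
  46 > parent 25 at index 0, swap → [46, 25, 20, 17]
extract-max → returns 46:
  remove root 46; move last element 17 to root → [17, 25, 20]
  17 vs larger child 25 at index 1, swap → [25, 17, 20]

[25, 17, 20]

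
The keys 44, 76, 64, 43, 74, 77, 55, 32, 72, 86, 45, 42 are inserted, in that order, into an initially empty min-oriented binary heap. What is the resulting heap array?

Insert 44:
  append 44 at index 0 → [44] (no swap needed)
Insert 76:
  append 76 at index 1 → [44, 76] (no swap needed)
Insert 64:
  append 64 at index 2 → [44, 76, 64] (no swap needed)
Insert 43:
  append 43 at index 3 → [44, 76, 64, 43]
  43 < parent 76 at index 1, swap → [44, 43, 64, 76]
  43 < parent 44 at index 0, swap → [43, 44, 64, 76]
Insert 74:
  append 74 at index 4 → [43, 44, 64, 76, 74] (no swap needed)
Insert 77:
  append 77 at index 5 → [43, 44, 64, 76, 74, 77] (no swap needed)
Insert 55:
  append 55 at index 6 → [43, 44, 64, 76, 74, 77, 55]
  55 < parent 64 at index 2, swap → [43, 44, 55, 76, 74, 77, 64]
Insert 32:
  append 32 at index 7 → [43, 44, 55, 76, 74, 77, 64, 32]
  32 < parent 76 at index 3, swap → [43, 44, 55, 32, 74, 77, 64, 76]
  32 < parent 44 at index 1, swap → [43, 32, 55, 44, 74, 77, 64, 76]
  32 < parent 43 at index 0, swap → [32, 43, 55, 44, 74, 77, 64, 76]
Insert 72:
  append 72 at index 8 → [32, 43, 55, 44, 74, 77, 64, 76, 72] (no swap needed)
Insert 86:
  append 86 at index 9 → [32, 43, 55, 44, 74, 77, 64, 76, 72, 86] (no swap needed)
Insert 45:
  append 45 at index 10 → [32, 43, 55, 44, 74, 77, 64, 76, 72, 86, 45]
  45 < parent 74 at index 4, swap → [32, 43, 55, 44, 45, 77, 64, 76, 72, 86, 74]
Insert 42:
  append 42 at index 11 → [32, 43, 55, 44, 45, 77, 64, 76, 72, 86, 74, 42]
  42 < parent 77 at index 5, swap → [32, 43, 55, 44, 45, 42, 64, 76, 72, 86, 74, 77]
  42 < parent 55 at index 2, swap → [32, 43, 42, 44, 45, 55, 64, 76, 72, 86, 74, 77]

[32, 43, 42, 44, 45, 55, 64, 76, 72, 86, 74, 77]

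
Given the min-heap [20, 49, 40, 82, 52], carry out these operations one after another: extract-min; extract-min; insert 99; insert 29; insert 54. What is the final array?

[29, 49, 52, 99, 82, 54]

extract-min → returns 20:
  remove root 20; move last element 52 to root → [52, 49, 40, 82]
  52 vs smaller child 40 at index 2, swap → [40, 49, 52, 82]
extract-min → returns 40:
  remove root 40; move last element 82 to root → [82, 49, 52]
  82 vs smaller child 49 at index 1, swap → [49, 82, 52]
insert 99:
  append 99 at index 3 → [49, 82, 52, 99] (no swap needed)
insert 29:
  append 29 at index 4 → [49, 82, 52, 99, 29]
  29 < parent 82 at index 1, swap → [49, 29, 52, 99, 82]
  29 < parent 49 at index 0, swap → [29, 49, 52, 99, 82]
insert 54:
  append 54 at index 5 → [29, 49, 52, 99, 82, 54] (no swap needed)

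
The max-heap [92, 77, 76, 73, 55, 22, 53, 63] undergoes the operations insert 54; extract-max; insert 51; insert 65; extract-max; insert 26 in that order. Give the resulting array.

insert 54:
  append 54 at index 8 → [92, 77, 76, 73, 55, 22, 53, 63, 54] (no swap needed)
extract-max → returns 92:
  remove root 92; move last element 54 to root → [54, 77, 76, 73, 55, 22, 53, 63]
  54 vs larger child 77 at index 1, swap → [77, 54, 76, 73, 55, 22, 53, 63]
  54 vs larger child 73 at index 3, swap → [77, 73, 76, 54, 55, 22, 53, 63]
  54 vs only child 63 at index 7, swap → [77, 73, 76, 63, 55, 22, 53, 54]
insert 51:
  append 51 at index 8 → [77, 73, 76, 63, 55, 22, 53, 54, 51] (no swap needed)
insert 65:
  append 65 at index 9 → [77, 73, 76, 63, 55, 22, 53, 54, 51, 65]
  65 > parent 55 at index 4, swap → [77, 73, 76, 63, 65, 22, 53, 54, 51, 55]
extract-max → returns 77:
  remove root 77; move last element 55 to root → [55, 73, 76, 63, 65, 22, 53, 54, 51]
  55 vs larger child 76 at index 2, swap → [76, 73, 55, 63, 65, 22, 53, 54, 51]
insert 26:
  append 26 at index 9 → [76, 73, 55, 63, 65, 22, 53, 54, 51, 26] (no swap needed)

[76, 73, 55, 63, 65, 22, 53, 54, 51, 26]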